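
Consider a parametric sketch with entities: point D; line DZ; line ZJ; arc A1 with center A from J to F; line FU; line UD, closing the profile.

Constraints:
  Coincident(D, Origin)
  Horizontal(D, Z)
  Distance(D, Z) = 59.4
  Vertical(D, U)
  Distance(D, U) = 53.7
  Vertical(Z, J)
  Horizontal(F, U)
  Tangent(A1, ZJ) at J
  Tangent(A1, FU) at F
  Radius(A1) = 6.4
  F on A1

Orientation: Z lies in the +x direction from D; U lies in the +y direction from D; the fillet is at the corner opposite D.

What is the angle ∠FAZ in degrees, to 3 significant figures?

172°

D is at the origin; D and Z share the same y with |DZ| = 59.4 and Z on the +x side, so Z = (59.4, 0.00). D and U share the same x with |DU| = 53.7 and U on the +y side, so U = (0.00, 53.7). The virtual corner opposite D is at (59.4, 53.7). Tangency of A1 to ZJ means the radius AJ is perpendicular to ZJ and tangency of A1 to FU means the radius AF is perpendicular to FU, with radius 6.4, so the center A sits 6.4 in from both sides at A = (53.0, 47.3). That places the tangent points at J = (59.4, 47.3) on ZJ and F = (53.0, 53.7) on FU. Then cos ∠FAZ = AF·AZ / (|AF||AZ|), giving 172°.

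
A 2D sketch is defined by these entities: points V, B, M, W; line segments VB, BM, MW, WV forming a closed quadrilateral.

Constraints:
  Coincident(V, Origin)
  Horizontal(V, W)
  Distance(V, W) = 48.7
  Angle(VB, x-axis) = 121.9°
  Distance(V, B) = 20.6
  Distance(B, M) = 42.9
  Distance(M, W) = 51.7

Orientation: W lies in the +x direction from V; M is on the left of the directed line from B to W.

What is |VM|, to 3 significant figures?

49.9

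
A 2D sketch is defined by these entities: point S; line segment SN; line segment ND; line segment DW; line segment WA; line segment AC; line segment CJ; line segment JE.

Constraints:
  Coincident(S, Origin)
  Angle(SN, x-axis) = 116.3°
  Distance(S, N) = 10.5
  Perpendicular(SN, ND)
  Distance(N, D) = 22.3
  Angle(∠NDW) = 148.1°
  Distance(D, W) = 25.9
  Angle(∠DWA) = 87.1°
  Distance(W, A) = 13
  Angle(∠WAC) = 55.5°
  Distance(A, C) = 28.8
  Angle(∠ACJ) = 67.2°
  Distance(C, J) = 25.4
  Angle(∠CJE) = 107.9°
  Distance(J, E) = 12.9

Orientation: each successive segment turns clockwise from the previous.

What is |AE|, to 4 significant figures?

23.13

∠ACJ = 67.2° gives CJ at 24.20° from the x-axis; with |CJ| = 25.4, J = (41.30, 33.96). ∠CJE = 107.9° gives JE at -47.90° from the x-axis; with |JE| = 12.9, E = (49.95, 24.39). Then |AE| = |E − A| = 23.13.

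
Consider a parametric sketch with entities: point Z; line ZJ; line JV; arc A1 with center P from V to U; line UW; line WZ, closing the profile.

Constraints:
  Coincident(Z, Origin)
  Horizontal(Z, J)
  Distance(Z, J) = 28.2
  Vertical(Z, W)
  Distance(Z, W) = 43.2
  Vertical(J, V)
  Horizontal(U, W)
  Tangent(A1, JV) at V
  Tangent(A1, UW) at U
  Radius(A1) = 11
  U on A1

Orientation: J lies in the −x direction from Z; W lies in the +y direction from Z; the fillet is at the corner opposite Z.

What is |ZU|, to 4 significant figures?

46.50

Z is at the origin; Z and J share the same y with |ZJ| = 28.2 and J on the −x side, so J = (-28.20, 0.000). ZW is vertical with |ZW| = 43.2 and W on the +y side, so W = (0.000, 43.20). The virtual corner opposite Z is at (-28.20, 43.20). Tangency of A1 to JV means the radius PV is perpendicular to JV and since A1 is tangent to UW there, PU ⟂ UW, with radius 11.0, so the center P sits 11.0 in from both sides at P = (-17.20, 32.20). That places the tangent points at V = (-28.20, 32.20) on JV and U = (-17.20, 43.20) on UW. Then |ZU| = |U − Z| = 46.50.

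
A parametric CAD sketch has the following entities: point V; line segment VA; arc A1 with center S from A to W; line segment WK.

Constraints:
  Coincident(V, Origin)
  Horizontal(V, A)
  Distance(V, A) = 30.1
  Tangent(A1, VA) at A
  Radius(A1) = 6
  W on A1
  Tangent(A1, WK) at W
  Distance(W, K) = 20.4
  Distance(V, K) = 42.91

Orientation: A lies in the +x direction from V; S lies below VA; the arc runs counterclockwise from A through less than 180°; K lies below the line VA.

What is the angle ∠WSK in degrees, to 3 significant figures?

73.6°

Checks: |SW| = 6.000 ✓; ∠(SW, WK) = 90.00° ✓; |WK| = 20.40 ✓; |VK| = 42.91 ✓.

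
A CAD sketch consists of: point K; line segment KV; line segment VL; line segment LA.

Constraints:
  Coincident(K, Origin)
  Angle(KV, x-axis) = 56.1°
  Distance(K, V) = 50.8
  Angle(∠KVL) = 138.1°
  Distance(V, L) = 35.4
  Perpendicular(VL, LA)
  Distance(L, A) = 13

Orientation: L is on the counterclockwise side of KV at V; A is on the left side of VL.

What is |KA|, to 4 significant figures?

76.14

K is at the origin; KV runs at 56.1° with length 50.8, so V = 50.8·(cos 56.1°, sin 56.1°) = (28.33, 42.16). ∠KVL = 138.1°, so VL runs at 56.1° + (180° − 138.1°) = 98.00° from the x-axis; with |VL| = 35.4, L = V + 35.4·(cos 98.00°, sin 98.00°) = (23.41, 77.22). VL ⟂ LA; with |LA| = 13.0 on the left of VL, A = L + 13.0·(-0.9903, -0.1392) = (10.53, 75.41). Then |KA| = |A − K| = 76.14.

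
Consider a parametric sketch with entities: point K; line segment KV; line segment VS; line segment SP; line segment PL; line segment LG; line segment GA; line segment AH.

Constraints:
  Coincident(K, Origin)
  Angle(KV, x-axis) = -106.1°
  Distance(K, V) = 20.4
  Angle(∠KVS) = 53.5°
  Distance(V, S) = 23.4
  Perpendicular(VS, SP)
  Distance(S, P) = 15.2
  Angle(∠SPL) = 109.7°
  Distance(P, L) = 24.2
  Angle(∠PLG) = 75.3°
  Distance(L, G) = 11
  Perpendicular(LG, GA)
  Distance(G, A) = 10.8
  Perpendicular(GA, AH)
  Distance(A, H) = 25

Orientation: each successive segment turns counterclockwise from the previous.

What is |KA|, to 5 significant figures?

5.2305

K is at the origin; KV runs at -106.1° with length 20.4, so V = (-5.6572, -19.600). ∠KVS = 53.5° gives VS at 20.400° from the x-axis; with |VS| = 23.4, S = (16.275, -11.443). The perpendicularity gives SP at right angles to VS, so SP runs at 110.40°; with |SP| = 15.2, P = (10.977, 2.8034). ∠SPL = 109.7° gives PL at -179.30° from the x-axis; with |PL| = 24.2, L = (-13.221, 2.5077). ∠PLG = 75.3° gives LG at -74.600° from the x-axis; with |LG| = 11.0, G = (-10.300, -8.0973). The perpendicularity gives GA at right angles to LG, so GA runs at 15.400°; with |GA| = 10.8, A = (0.11204, -5.2293). Then |KA| = |A − K| = 5.2305.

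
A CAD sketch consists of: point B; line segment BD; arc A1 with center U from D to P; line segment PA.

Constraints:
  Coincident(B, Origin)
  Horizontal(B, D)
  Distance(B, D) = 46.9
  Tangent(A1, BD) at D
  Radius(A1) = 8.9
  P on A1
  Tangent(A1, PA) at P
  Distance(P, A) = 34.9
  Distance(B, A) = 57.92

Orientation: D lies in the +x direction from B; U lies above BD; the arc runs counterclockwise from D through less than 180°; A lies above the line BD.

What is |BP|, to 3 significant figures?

56.3

Checks: ∠(UD, DB) = 90.00° ✓; |UD| = 8.900 ✓; |UP| = 8.900 ✓; ∠(UP, PA) = 90.00° ✓; |PA| = 34.90 ✓; |BA| = 57.92 ✓.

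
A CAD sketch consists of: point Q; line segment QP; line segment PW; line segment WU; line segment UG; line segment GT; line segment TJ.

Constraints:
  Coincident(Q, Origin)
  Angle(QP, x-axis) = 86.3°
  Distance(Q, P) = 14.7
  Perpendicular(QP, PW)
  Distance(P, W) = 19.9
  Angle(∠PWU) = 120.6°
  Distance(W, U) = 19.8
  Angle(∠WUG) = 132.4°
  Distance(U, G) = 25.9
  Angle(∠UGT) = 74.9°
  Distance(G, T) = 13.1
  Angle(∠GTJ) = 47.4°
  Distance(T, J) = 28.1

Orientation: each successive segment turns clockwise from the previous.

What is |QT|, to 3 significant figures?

23.1

Q is at the origin; QP runs at 86.3° with length 14.7, so P = (0.949, 14.7). QP is perpendicular to PW, so PW runs at -3.70°; with |PW| = 19.9, W = (20.8, 13.4). ∠PWU = 120.6° gives WU at -63.1° from the x-axis; with |WU| = 19.8, U = (29.8, -4.27). ∠WUG = 132.4° gives UG at -111° from the x-axis; with |UG| = 25.9, G = (20.6, -28.5). ∠UGT = 74.9° gives GT at 144° from the x-axis; with |GT| = 13.1, T = (9.99, -20.8). Then |QT| = |T − Q| = 23.1.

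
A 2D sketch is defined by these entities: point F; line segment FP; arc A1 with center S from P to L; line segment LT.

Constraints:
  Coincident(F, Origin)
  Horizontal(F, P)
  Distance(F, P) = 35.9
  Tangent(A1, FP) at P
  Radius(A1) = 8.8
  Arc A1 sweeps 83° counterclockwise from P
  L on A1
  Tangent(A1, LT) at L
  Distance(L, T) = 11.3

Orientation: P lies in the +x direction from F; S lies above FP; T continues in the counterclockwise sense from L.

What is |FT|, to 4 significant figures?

49.76

F is at the origin; FP is horizontal with |FP| = 35.9 and P on the +x side, so P = (35.90, 0.000). A1 meets FP tangentially, so SP is at right angles to FP, so S = P + (0, 8.8) = (35.90, 8.800). On A1, P sits at bearing -90° from S; an 83° counterclockwise sweep puts L at bearing -7°, so L = S + 8.8·(cos -7°, sin -7°) = (44.63, 7.728). Since A1 is tangent to LT there, SL ⟂ LT, so LT runs along (−sin -7°, cos -7°); with |LT| = 11.3, T = (46.01, 18.94). Then |FT| = |T − F| = 49.76.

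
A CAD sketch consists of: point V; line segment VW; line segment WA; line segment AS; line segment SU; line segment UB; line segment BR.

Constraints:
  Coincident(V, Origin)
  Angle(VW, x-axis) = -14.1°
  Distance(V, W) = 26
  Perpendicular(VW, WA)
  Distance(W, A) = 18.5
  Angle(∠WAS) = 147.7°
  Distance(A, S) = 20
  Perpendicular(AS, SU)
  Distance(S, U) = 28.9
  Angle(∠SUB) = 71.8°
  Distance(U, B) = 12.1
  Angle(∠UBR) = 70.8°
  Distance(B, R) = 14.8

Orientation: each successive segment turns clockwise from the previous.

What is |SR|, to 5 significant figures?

13.596

V is at the origin; VW runs at -14.1° with length 26.0, so W = (25.217, -6.3340). VW is perpendicular to WA, so WA runs at -104.10°; with |WA| = 18.5, A = (20.710, -24.277). ∠WAS = 147.7° gives AS at -136.40° from the x-axis; with |AS| = 20.0, S = (6.2264, -38.069). AS ⟂ SU, so SU runs at 133.60°; with |SU| = 28.9, U = (-13.704, -17.140). ∠SUB = 71.8° gives UB at 25.400° from the x-axis; with |UB| = 12.1, B = (-2.7733, -11.950). ∠UBR = 70.8° gives BR at -83.800° from the x-axis; with |BR| = 14.8, R = (-1.1749, -26.664). Then |SR| = |R − S| = 13.596.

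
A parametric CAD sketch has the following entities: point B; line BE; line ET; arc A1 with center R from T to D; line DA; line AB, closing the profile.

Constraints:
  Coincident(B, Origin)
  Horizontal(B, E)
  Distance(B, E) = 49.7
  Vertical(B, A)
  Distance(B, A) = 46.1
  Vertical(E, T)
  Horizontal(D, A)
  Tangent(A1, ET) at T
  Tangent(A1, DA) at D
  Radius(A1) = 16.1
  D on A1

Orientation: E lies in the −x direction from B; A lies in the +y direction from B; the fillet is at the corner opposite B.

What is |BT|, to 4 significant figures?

58.05

The virtual corner opposite B is at (-49.70, 46.10). Tangency of A1 to ET means the radius RT is perpendicular to ET and tangency of A1 to DA means the radius RD is perpendicular to DA, with radius 16.1, so the center R sits 16.1 in from both sides at R = (-33.60, 30.00). That places the tangent points at T = (-49.70, 30.00) on ET and D = (-33.60, 46.10) on DA. Then |BT| = |T − B| = 58.05.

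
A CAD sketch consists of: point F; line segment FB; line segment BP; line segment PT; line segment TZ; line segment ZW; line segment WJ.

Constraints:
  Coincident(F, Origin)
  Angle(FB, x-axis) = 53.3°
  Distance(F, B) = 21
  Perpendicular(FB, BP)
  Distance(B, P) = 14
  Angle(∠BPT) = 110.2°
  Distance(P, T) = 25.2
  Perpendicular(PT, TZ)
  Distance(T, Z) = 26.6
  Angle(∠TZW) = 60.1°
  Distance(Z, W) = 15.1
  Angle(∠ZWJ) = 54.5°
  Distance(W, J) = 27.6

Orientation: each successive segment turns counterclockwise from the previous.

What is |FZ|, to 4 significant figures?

12.05

∠BPT = 110.2° gives PT at -146.9° from the x-axis; with |PT| = 25.2, T = (-19.79, 11.44). PT ⟂ TZ, so TZ runs at -56.90°; with |TZ| = 26.6, Z = (-5.259, -10.84). Then |FZ| = |Z − F| = 12.05.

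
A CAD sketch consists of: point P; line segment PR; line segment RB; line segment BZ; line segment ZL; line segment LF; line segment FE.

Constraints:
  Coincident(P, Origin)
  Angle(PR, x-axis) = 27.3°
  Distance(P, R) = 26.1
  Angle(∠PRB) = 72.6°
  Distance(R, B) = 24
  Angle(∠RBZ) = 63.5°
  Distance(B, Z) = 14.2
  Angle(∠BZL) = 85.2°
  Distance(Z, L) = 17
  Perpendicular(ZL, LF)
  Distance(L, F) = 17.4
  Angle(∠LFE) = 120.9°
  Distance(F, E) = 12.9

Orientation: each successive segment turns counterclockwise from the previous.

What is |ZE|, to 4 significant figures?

24.75

ZL is perpendicular to LF, so LF runs at 76.00°; with |LF| = 17.4, F = (22.44, 28.36). ∠LFE = 120.9° gives FE at 135.1° from the x-axis; with |FE| = 12.9, E = (13.30, 37.46). Then |ZE| = |E − Z| = 24.75.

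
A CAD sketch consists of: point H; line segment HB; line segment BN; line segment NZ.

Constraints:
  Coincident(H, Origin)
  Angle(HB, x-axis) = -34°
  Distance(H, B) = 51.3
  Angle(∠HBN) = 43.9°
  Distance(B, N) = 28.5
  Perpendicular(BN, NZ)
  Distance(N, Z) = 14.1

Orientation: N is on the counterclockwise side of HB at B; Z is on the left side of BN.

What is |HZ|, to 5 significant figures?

23.080

∠HBN = 43.9°, so BN runs at -34.0° + (180° − 43.9°) = 102.10° from the x-axis; with |BN| = 28.5, N = B + 28.5·(cos 102.10°, sin 102.10°) = (36.555, -0.81977). BN is perpendicular to NZ; with |NZ| = 14.1 on the left of BN, Z = N + 14.1·(-0.97778, -0.20962) = (22.769, -3.7754). Then |HZ| = |Z − H| = 23.080.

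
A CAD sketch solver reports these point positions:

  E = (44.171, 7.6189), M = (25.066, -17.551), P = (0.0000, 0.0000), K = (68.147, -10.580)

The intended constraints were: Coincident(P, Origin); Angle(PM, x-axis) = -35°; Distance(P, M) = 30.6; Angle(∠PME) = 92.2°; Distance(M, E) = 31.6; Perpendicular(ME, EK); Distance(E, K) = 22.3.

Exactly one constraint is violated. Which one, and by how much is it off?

Distance(E, K) = 22.3 — off by 7.80.

P = (0.00, 0.00) ✓; PM at -35.00° ✓; |PM| = 30.60 ✓; ∠PME = 92.20° ✓; |ME| = 31.60 ✓; ∠(ME, EK) = 90.00° ✓; |EK| = 30.10 ✗.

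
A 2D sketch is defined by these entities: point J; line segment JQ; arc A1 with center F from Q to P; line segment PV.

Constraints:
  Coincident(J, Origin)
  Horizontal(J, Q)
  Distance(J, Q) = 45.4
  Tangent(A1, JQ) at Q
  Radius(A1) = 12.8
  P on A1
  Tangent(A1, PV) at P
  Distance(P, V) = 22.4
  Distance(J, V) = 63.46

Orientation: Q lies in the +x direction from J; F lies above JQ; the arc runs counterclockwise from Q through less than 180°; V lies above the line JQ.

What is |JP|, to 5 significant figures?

59.964

J is at the origin; JQ is horizontal with |JQ| = 45.4 and Q on the +x side, so Q = (45.400, 0.0000). The tangent condition forces FQ to be normal to JQ, so F = Q + (0, 12.8) = (45.400, 12.800). Since FP ⟂ PV (tangency), |FV| = √(12.8² + 22.4²) = 25.799 regardless of where P sits on A1. So V lies on both circle(J, 63.46) and circle(F, 25.799); the above-JQ intersection is V = (50.805, 38.027). P is the foot of the tangent from V: P = (57.597, 16.681).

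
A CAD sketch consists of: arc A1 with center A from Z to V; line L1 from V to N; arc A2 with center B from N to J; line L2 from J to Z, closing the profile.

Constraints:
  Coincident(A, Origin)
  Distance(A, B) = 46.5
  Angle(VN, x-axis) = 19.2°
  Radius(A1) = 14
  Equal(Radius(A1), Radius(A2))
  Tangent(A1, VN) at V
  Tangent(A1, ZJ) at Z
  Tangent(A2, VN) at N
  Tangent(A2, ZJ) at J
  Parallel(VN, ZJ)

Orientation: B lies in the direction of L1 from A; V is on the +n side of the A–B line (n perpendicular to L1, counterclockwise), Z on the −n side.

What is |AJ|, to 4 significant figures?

48.56

The slot axis is L1's direction at 19.2°, so u = (cos 19.2°, sin 19.2°) = (0.9444, 0.3289) and n = (−sin 19.2°, cos 19.2°) = (-0.3289, 0.9444). A is at the origin and B lies 46.5 along u from A, so B = 46.5·u = (43.91, 15.29). Tangency of A1 to both parallel lines with radius 14.0 puts V and Z at A ± 14.0·n: V = (-4.604, 13.22), Z = (4.604, -13.22). Equal radii place N and J the same way about B: N = B + 14.0·n = (39.31, 28.51), J = B − 14.0·n = (48.52, 2.071). Then |AJ| = |J − A| = 48.56.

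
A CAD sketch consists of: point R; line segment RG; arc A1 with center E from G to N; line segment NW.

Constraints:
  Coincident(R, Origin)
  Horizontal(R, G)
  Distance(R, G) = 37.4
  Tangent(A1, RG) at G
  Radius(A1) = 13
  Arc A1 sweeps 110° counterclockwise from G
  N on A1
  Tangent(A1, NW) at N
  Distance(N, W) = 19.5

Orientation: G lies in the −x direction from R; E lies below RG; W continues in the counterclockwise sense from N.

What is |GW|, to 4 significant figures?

36.20

On A1, G sits at bearing 90° from E; a 110° counterclockwise sweep puts N at bearing 200°, so N = E + 13.0·(cos 200°, sin 200°) = (-49.62, -17.45). Tangency of A1 to NW means the radius EN is perpendicular to NW, so NW runs along (−sin 200°, cos 200°); with |NW| = 19.5, W = (-42.95, -35.77). Then |GW| = |W − G| = 36.20.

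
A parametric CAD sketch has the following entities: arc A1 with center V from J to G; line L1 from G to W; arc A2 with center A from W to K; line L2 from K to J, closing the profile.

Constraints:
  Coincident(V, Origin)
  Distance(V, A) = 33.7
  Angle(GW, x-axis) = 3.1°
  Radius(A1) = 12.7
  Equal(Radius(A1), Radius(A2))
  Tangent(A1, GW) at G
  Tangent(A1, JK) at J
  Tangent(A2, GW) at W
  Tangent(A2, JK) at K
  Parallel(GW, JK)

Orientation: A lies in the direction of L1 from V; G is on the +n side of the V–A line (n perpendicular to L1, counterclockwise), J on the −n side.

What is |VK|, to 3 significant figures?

36.0

The slot axis is L1's direction at 3.1°, so u = (cos 3.1°, sin 3.1°) = (0.999, 0.0541) and n = (−sin 3.1°, cos 3.1°) = (-0.0541, 0.999). V is at the origin and A lies 33.7 along u from V, so A = 33.7·u = (33.7, 1.82). Tangency of A1 to both parallel lines with radius 12.7 puts G and J at V ± 12.7·n: G = (-0.687, 12.7), J = (0.687, -12.7). Equal radii place W and K the same way about A: W = A + 12.7·n = (33.0, 14.5), K = A − 12.7·n = (34.3, -10.9). Then |VK| = |K − V| = 36.0.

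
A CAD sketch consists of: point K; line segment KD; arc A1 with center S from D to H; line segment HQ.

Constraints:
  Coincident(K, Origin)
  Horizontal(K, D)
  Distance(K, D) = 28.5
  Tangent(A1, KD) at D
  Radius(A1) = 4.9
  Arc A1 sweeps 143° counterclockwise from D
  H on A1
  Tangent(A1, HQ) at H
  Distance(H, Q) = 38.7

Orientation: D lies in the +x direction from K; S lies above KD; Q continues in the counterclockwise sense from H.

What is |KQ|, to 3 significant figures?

32.1

K is at the origin; K and D share the same y with |KD| = 28.5 and D on the +x side, so D = (28.5, 0.00). Tangency of A1 to KD means the radius SD is perpendicular to KD, so S = D + (0, 4.9) = (28.5, 4.90). On A1, D sits at bearing -90° from S; a 143° counterclockwise sweep puts H at bearing 53°, so H = S + 4.9·(cos 53°, sin 53°) = (31.4, 8.81). A1 meets HQ tangentially, so SH is at right angles to HQ, so HQ runs along (−sin 53°, cos 53°); with |HQ| = 38.7, Q = (0.542, 32.1). Then |KQ| = |Q − K| = 32.1.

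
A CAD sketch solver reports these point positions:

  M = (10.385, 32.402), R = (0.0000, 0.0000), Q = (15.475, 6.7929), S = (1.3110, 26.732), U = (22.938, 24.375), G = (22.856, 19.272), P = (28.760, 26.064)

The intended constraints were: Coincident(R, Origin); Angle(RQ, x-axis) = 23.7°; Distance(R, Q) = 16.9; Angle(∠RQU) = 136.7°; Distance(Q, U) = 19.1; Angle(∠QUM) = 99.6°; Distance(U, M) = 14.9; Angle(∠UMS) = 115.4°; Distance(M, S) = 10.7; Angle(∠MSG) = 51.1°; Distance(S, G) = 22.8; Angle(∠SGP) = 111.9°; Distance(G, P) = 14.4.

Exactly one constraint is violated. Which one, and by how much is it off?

Distance(G, P) = 14.4 — off by 5.40.

R = (0.00, 0.00) ✓; RQ at 23.70° ✓; |RQ| = 16.90 ✓; ∠RQU = 136.7° ✓; |QU| = 19.10 ✓; ∠QUM = 99.60° ✓; |UM| = 14.90 ✓; ∠UMS = 115.4° ✓; |MS| = 10.70 ✓; ∠MSG = 51.10° ✓; |SG| = 22.80 ✓; ∠SGP = 111.9° ✓; |GP| = 8.999 ✗.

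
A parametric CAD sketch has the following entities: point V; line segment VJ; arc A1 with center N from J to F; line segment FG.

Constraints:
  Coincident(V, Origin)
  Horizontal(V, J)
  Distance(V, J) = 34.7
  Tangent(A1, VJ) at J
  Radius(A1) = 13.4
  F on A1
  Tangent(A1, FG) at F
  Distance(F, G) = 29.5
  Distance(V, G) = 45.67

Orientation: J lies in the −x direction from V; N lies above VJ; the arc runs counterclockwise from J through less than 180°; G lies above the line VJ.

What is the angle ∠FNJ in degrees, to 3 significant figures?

85.0°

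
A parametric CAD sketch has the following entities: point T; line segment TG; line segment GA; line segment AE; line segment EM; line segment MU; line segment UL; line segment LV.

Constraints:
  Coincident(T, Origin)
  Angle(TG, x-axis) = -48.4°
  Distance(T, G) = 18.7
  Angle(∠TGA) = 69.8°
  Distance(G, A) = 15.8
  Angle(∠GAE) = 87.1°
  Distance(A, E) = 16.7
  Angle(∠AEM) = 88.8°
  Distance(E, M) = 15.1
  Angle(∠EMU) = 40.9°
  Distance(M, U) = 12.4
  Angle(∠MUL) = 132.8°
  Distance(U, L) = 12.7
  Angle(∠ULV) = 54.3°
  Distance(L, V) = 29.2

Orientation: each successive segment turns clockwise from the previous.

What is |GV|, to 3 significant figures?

30.7

∠MUL = 132.8° gives UL at -169° from the x-axis; with |UL| = 12.7, L = (-12.2, -12.4). ∠ULV = 54.3° gives LV at 65.3° from the x-axis; with |LV| = 29.2, V = (0.0234, 14.1). Then |GV| = |V − G| = 30.7.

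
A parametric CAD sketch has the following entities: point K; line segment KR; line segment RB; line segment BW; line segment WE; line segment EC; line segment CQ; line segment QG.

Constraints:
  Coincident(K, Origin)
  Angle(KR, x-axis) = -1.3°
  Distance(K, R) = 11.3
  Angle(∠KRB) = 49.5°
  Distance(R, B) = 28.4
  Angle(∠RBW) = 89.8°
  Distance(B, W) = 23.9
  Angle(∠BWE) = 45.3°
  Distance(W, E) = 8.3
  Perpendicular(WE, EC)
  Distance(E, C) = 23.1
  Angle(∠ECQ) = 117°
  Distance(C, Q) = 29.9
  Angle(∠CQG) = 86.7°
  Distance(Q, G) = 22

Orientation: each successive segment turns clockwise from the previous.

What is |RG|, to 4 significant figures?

67.04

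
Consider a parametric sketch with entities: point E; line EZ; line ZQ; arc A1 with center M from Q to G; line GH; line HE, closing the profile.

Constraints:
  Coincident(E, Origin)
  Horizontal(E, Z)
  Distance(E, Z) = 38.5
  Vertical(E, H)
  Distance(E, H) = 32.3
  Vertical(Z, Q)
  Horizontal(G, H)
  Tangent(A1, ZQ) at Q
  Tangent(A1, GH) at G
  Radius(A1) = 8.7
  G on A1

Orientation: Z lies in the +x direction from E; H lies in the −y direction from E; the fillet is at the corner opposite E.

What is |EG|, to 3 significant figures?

43.9

E is at the origin; E and Z share the same y with |EZ| = 38.5 and Z on the +x side, so Z = (38.5, 0.00). EH is vertical with |EH| = 32.3 and H on the −y side, so H = (0.00, -32.3). The virtual corner opposite E is at (38.5, -32.3). A1 meets ZQ tangentially, so MQ is at right angles to ZQ and tangency of A1 to GH means the radius MG is perpendicular to GH, with radius 8.7, so the center M sits 8.7 in from both sides at M = (29.8, -23.6). That places the tangent points at Q = (38.5, -23.6) on ZQ and G = (29.8, -32.3) on GH. Then |EG| = |G − E| = 43.9.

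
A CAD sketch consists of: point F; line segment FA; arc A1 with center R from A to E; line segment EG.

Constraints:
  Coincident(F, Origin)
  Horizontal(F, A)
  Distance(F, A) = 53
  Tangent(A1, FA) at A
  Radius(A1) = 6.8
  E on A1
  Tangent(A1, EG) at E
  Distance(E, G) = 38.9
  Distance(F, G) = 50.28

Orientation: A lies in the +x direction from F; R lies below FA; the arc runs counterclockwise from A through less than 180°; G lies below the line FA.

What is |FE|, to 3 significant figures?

47.0

F is at the origin; FA is horizontal with |FA| = 53.0 and A on the +x side, so A = (53.0, 0.00). Since A1 is tangent to FA there, RA ⟂ FA, so R = A + (0, -6.8) = (53.0, -6.80). Since RE ⟂ EG (tangency), |RG| = √(6.8² + 38.9²) = 39.5 regardless of where E sits on A1. So G lies on both circle(F, 50.28) and circle(R, 39.5); the below-FA intersection is G = (31.0, -39.6). E is the foot of the tangent from G: E = (46.8, -4.04).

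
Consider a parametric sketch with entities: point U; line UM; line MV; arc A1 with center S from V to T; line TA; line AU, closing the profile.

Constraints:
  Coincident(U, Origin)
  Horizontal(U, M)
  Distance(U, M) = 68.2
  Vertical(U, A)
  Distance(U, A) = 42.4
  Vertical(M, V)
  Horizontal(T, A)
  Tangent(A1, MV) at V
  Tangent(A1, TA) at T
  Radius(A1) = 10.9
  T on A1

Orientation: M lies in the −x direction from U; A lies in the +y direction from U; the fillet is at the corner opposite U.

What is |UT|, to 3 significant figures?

71.3

U is at the origin; U and M share the same y with |UM| = 68.2 and M on the −x side, so M = (-68.2, 0.00). UA is vertical with |UA| = 42.4 and A on the +y side, so A = (0.00, 42.4). The virtual corner opposite U is at (-68.2, 42.4). Tangency of A1 to MV means the radius SV is perpendicular to MV and tangency of A1 to TA means the radius ST is perpendicular to TA, with radius 10.9, so the center S sits 10.9 in from both sides at S = (-57.3, 31.5). That places the tangent points at V = (-68.2, 31.5) on MV and T = (-57.3, 42.4) on TA. Then |UT| = |T − U| = 71.3.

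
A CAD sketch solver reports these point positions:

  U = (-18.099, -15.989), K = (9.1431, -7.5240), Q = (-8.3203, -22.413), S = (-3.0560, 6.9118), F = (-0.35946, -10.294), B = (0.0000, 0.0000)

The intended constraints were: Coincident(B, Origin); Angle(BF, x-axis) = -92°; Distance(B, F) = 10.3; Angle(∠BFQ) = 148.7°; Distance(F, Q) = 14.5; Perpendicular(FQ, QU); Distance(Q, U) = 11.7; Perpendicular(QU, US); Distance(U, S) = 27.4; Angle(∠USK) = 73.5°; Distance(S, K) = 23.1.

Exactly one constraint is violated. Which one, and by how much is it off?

Distance(S, K) = 23.1 — off by 4.20.

B = (0.00, 0.00) ✓; BF at -92.00° ✓; |BF| = 10.30 ✓; ∠BFQ = 148.7° ✓; |FQ| = 14.50 ✓; ∠(FQ, QU) = 90.00° ✓; |QU| = 11.70 ✓; ∠(QU, US) = 90.00° ✓; |US| = 27.40 ✓; ∠USK = 73.50° ✓; |SK| = 18.90 ✗.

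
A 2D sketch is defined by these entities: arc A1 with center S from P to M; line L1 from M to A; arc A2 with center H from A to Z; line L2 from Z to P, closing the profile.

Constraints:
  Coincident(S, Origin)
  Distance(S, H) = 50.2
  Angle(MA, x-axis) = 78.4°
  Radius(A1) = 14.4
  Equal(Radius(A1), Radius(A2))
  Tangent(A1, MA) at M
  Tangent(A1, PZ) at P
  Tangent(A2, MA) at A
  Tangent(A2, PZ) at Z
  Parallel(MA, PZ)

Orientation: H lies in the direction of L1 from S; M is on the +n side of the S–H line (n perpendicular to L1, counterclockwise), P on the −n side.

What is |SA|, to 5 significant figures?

52.225

The slot axis is L1's direction at 78.4°, so u = (cos 78.4°, sin 78.4°) = (0.20108, 0.97958) and n = (−sin 78.4°, cos 78.4°) = (-0.97958, 0.20108). S is at the origin and H lies 50.2 along u from S, so H = 50.2·u = (10.094, 49.175). Tangency of A1 to both parallel lines with radius 14.4 puts M and P at S ± 14.4·n: M = (-14.106, 2.8955), P = (14.106, -2.8955). Equal radii place A and Z the same way about H: A = H + 14.4·n = (-4.0118, 52.070), Z = H − 14.4·n = (24.200, 46.279). Then |SA| = |A − S| = 52.225.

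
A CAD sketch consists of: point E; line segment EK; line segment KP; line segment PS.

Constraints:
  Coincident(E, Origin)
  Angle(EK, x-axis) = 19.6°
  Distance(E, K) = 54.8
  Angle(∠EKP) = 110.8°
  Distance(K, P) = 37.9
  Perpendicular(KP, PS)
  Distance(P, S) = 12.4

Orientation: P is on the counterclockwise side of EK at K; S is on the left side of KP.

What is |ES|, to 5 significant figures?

69.266

E is at the origin; EK runs at 19.6° with length 54.8, so K = 54.8·(cos 19.6°, sin 19.6°) = (51.625, 18.383). ∠EKP = 110.8°, so KP runs at 19.6° + (180° − 110.8°) = 88.800° from the x-axis; with |KP| = 37.9, P = K + 37.9·(cos 88.800°, sin 88.800°) = (52.418, 56.274). The perpendicularity gives PS at right angles to KP; with |PS| = 12.4 on the left of KP, S = P + 12.4·(-0.99978, 0.020942) = (40.021, 56.534). Then |ES| = |S − E| = 69.266.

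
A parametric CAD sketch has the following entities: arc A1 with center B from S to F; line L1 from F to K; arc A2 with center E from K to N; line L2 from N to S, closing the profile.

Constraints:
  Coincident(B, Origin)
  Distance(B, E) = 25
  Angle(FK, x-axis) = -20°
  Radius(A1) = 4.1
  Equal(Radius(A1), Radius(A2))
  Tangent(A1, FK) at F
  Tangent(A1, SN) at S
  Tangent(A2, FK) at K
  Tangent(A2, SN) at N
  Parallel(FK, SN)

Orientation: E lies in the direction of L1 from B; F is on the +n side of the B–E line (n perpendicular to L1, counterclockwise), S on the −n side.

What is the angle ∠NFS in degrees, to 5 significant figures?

71.841°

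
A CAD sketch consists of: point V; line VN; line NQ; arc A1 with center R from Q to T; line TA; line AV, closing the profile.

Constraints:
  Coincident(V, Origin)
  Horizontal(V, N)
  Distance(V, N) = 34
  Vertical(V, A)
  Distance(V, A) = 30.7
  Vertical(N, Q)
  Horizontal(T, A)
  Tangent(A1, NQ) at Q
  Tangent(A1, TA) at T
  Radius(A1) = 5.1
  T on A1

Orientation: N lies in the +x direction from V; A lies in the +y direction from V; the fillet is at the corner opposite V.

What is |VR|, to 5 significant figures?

38.608

V is at the origin; VN is horizontal with |VN| = 34.0 and N on the +x side, so N = (34.000, 0.0000). V and A share the same x with |VA| = 30.7 and A on the +y side, so A = (0.0000, 30.700). The virtual corner opposite V is at (34.000, 30.700). Tangency of A1 to NQ means the radius RQ is perpendicular to NQ and A1 meets TA tangentially, so RT is at right angles to TA, with radius 5.1, so the center R sits 5.1 in from both sides at R = (28.900, 25.600). Then |VR| = |R − V| = 38.608.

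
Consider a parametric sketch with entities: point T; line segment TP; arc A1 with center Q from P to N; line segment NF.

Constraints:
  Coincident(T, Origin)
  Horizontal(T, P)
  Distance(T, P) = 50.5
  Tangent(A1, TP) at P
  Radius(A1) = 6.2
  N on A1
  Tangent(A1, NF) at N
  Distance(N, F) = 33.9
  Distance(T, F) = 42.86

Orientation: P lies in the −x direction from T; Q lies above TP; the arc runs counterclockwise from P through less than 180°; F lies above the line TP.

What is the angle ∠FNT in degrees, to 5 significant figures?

63.694°

Checks: |QN| = 6.200 ✓; ∠(QN, NF) = 90.00° ✓; |NF| = 33.90 ✓; |TF| = 42.86 ✓.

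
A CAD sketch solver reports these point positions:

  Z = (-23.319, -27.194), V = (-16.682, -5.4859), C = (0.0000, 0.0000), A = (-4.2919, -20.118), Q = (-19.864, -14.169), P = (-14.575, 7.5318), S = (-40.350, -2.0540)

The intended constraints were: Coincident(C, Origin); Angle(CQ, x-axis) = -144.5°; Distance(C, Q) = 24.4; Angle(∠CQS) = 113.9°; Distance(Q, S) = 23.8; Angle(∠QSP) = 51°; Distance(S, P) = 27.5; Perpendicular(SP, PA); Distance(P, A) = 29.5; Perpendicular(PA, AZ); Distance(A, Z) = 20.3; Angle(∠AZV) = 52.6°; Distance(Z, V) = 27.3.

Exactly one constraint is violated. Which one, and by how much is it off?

Distance(Z, V) = 27.3 — off by 4.60.

C = (0.00, 0.00) ✓; CQ at -144.5° ✓; |CQ| = 24.40 ✓; ∠CQS = 113.9° ✓; |QS| = 23.80 ✓; ∠QSP = 51.00° ✓; |SP| = 27.50 ✓; ∠(SP, PA) = 90.00° ✓; |PA| = 29.50 ✓; ∠(PA, AZ) = 90.00° ✓; |AZ| = 20.30 ✓; ∠AZV = 52.60° ✓; |ZV| = 22.70 ✗.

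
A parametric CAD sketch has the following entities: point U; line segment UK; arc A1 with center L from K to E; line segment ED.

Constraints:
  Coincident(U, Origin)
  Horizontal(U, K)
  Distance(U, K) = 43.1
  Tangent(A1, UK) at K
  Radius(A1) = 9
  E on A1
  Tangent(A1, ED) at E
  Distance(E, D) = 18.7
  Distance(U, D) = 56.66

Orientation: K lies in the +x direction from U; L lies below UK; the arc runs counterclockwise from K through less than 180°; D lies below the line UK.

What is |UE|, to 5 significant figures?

39.291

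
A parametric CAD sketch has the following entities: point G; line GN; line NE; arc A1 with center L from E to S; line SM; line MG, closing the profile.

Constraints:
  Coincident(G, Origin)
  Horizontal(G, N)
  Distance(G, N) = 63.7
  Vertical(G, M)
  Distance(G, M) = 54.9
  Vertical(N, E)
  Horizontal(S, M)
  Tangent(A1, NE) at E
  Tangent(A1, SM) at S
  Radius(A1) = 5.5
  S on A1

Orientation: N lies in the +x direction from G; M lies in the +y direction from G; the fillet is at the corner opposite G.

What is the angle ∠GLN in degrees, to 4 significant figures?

56.03°

G is at the origin; GN is horizontal with |GN| = 63.7 and N on the +x side, so N = (63.70, 0.000). G and M share the same x with |GM| = 54.9 and M on the +y side, so M = (0.000, 54.90). The virtual corner opposite G is at (63.70, 54.90). A1 meets NE tangentially, so LE is at right angles to NE and since A1 is tangent to SM there, LS ⟂ SM, with radius 5.5, so the center L sits 5.5 in from both sides at L = (58.20, 49.40). Then cos ∠GLN = LG·LN / (|LG||LN|), giving 56.03°.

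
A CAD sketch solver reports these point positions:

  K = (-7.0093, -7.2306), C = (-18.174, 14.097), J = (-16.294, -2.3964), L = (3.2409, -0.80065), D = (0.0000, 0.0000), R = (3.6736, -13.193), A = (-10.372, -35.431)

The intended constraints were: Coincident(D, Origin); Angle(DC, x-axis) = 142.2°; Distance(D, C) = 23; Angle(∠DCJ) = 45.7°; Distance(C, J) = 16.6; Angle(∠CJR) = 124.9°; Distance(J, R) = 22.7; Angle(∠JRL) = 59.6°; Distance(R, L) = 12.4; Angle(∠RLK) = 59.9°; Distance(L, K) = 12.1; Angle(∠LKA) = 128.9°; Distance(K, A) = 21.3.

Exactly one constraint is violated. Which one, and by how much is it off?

Distance(K, A) = 21.3 — off by 7.10.

D = (0.00, 0.00) ✓; DC at 142.2° ✓; |DC| = 23.00 ✓; ∠DCJ = 45.70° ✓; |CJ| = 16.60 ✓; ∠CJR = 124.9° ✓; |JR| = 22.70 ✓; ∠JRL = 59.60° ✓; |RL| = 12.40 ✓; ∠RLK = 59.90° ✓; |LK| = 12.10 ✓; ∠LKA = 128.9° ✓; |KA| = 28.40 ✗.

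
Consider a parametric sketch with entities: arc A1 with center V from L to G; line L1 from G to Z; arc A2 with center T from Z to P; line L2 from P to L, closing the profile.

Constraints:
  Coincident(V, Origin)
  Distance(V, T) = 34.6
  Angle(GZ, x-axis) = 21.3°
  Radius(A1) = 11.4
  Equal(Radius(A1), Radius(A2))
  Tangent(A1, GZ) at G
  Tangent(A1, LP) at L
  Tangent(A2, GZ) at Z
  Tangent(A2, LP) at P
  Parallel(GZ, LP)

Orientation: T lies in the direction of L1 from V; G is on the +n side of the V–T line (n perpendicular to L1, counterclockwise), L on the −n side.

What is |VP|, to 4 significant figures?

36.43

The slot axis is L1's direction at 21.3°, so u = (cos 21.3°, sin 21.3°) = (0.9317, 0.3633) and n = (−sin 21.3°, cos 21.3°) = (-0.3633, 0.9317). V is at the origin and T lies 34.6 along u from V, so T = 34.6·u = (32.24, 12.57). Tangency of A1 to both parallel lines with radius 11.4 puts G and L at V ± 11.4·n: G = (-4.141, 10.62), L = (4.141, -10.62). Equal radii place Z and P the same way about T: Z = T + 11.4·n = (28.10, 23.19), P = T − 11.4·n = (36.38, 1.947). Then |VP| = |P − V| = 36.43.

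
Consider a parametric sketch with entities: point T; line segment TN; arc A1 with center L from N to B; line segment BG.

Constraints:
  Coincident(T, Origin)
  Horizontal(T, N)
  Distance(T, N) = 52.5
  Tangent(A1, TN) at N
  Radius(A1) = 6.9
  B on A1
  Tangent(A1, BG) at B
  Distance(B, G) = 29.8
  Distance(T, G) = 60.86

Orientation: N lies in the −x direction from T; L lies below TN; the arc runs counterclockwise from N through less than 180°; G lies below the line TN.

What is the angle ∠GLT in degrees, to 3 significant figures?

89.4°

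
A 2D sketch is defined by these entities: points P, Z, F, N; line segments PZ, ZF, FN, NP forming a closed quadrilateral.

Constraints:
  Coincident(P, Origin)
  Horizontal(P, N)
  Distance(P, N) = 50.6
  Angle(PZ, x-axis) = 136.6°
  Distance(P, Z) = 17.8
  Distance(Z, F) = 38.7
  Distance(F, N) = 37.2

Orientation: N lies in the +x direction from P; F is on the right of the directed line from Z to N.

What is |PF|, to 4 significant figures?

20.91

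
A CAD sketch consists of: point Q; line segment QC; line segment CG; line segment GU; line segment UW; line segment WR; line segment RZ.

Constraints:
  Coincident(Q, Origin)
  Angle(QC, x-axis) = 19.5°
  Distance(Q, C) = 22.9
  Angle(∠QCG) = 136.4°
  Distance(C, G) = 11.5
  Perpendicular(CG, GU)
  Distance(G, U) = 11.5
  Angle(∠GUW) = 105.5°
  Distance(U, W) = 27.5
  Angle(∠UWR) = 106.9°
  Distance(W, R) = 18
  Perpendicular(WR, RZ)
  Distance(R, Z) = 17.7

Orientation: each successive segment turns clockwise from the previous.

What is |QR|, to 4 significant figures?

14.57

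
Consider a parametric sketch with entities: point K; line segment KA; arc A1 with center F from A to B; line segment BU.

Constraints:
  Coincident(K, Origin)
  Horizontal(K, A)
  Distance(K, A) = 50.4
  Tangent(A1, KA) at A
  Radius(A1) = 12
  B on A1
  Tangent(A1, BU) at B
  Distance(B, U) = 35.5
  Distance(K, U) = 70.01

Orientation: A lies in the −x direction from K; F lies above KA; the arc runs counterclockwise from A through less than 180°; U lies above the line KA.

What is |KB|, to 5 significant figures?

41.949

K is at the origin; KA is horizontal with |KA| = 50.4 and A on the −x side, so A = (-50.400, 0.0000). Since A1 is tangent to KA there, FA ⟂ KA, so F = A + (0, 12) = (-50.400, 12.000). Since FB ⟂ BU (tangency), |FU| = √(12.0² + 35.5²) = 37.473 regardless of where B sits on A1. So U lies on both circle(K, 70.01) and circle(F, 37.473); the above-KA intersection is U = (-49.545, 49.464). B is the foot of the tangent from U: B = (-38.947, 15.583).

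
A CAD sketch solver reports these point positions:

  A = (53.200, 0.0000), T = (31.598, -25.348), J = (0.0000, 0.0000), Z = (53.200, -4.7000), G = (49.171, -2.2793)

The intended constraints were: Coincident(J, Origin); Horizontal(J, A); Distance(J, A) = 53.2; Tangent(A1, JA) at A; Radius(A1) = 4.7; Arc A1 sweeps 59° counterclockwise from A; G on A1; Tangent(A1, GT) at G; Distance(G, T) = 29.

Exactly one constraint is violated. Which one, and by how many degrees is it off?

Tangent(A1, GT) at G — off by 6.30°.

J = (0.00, 0.00) ✓; J.y = 0.00, A.y = 0.00 ✓; |JA| = 53.20 ✓; ∠(ZA, AJ) = 90.00° ✓; |ZA| = 4.700 ✓; bearing(Z→G) − bearing(Z→A) = 59.00° ✓; |ZG| = 4.700 ✓; ∠(ZG, GT) = 96.30° ✗; |GT| = 29.00 ✓.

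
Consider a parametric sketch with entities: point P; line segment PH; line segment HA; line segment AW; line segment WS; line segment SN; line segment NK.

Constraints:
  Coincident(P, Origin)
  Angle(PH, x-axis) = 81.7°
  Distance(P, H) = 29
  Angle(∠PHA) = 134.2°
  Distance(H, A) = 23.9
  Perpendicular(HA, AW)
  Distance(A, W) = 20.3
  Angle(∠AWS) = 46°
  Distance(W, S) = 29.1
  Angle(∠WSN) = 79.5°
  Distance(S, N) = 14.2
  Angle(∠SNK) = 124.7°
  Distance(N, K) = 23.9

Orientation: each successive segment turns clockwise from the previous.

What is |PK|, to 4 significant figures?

60.91

P is at the origin; PH runs at 81.7° with length 29.0, so H = (4.186, 28.70). ∠PHA = 134.2° gives HA at 35.90° from the x-axis; with |HA| = 23.9, A = (23.55, 42.71). HA is perpendicular to AW, so AW runs at -54.10°; with |AW| = 20.3, W = (35.45, 26.27). ∠AWS = 46.0° gives WS at 171.9° from the x-axis; with |WS| = 29.1, S = (6.640, 30.37). ∠WSN = 79.5° gives SN at 71.40° from the x-axis; with |SN| = 14.2, N = (11.17, 43.83). ∠SNK = 124.7° gives NK at 16.10° from the x-axis; with |NK| = 23.9, K = (34.13, 50.45). Then |PK| = |K − P| = 60.91.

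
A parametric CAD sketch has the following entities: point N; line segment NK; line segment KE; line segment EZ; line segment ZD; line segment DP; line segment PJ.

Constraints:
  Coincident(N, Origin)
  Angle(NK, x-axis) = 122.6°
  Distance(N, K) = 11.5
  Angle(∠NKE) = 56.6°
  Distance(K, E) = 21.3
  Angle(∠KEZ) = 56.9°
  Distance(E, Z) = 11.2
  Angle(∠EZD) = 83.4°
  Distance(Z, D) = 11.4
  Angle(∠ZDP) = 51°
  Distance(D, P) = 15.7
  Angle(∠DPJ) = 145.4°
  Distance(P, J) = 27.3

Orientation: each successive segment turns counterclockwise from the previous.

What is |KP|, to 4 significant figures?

21.83

N is at the origin; NK runs at 122.6° with length 11.5, so K = (-6.196, 9.688). ∠NKE = 56.6° gives KE at -114.0° from the x-axis; with |KE| = 21.3, E = (-14.86, -9.770). ∠KEZ = 56.9° gives EZ at 9.100° from the x-axis; with |EZ| = 11.2, Z = (-3.800, -7.999). ∠EZD = 83.4° gives ZD at 105.7° from the x-axis; with |ZD| = 11.4, D = (-6.885, 2.976). ∠ZDP = 51.0° gives DP at -125.3° from the x-axis; with |DP| = 15.7, P = (-15.96, -9.838). Then |KP| = |P − K| = 21.83.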